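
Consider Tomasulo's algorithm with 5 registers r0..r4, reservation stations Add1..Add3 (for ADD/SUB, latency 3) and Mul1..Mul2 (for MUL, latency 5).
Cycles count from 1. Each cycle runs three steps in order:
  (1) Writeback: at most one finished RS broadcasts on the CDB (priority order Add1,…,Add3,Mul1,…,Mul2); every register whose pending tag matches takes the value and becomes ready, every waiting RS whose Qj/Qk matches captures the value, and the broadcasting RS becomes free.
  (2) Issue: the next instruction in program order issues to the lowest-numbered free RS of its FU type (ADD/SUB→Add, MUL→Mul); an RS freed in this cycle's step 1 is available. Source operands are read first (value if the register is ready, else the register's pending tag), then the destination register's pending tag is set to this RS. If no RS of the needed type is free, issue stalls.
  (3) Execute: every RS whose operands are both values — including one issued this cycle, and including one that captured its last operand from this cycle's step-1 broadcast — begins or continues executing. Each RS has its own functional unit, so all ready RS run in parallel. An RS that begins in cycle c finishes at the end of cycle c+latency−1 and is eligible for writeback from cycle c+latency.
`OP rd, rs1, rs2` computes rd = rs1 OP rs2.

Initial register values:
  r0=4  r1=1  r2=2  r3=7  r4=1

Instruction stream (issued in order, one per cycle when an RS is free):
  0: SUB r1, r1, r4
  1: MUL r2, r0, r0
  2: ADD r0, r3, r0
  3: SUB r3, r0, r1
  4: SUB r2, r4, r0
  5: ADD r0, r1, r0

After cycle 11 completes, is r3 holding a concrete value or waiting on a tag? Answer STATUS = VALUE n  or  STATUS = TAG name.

STATUS = VALUE 11

  c1: issue SUB r1<-Add1  regs: r0:4,r1:Add1,r2:2,r3:7,r4:1
  c2: issue MUL r2<-Mul1  regs: r0:4,r1:Add1,r2:Mul1,r3:7,r4:1
  c3: issue ADD r0<-Add2  regs: r0:Add2,r1:Add1,r2:Mul1,r3:7,r4:1
  c4: CDB Add1=0; issue SUB r3<-Add1  regs: r0:Add2,r1:0,r2:Mul1,r3:Add1,r4:1
  c5: issue SUB r2<-Add3  regs: r0:Add2,r1:0,r2:Add3,r3:Add1,r4:1
  c6: CDB Add2=11; issue ADD r0<-Add2  regs: r0:Add2,r1:0,r2:Add3,r3:Add1,r4:1
  c7: CDB Mul1=16  regs: r0:Add2,r1:0,r2:Add3,r3:Add1,r4:1
  c8: -  regs: r0:Add2,r1:0,r2:Add3,r3:Add1,r4:1
  c9: CDB Add1=11  regs: r0:Add2,r1:0,r2:Add3,r3:11,r4:1
  c10: CDB Add2=11  regs: r0:11,r1:0,r2:Add3,r3:11,r4:1
  c11: CDB Add3=-10  regs: r0:11,r1:0,r2:-10,r3:11,r4:1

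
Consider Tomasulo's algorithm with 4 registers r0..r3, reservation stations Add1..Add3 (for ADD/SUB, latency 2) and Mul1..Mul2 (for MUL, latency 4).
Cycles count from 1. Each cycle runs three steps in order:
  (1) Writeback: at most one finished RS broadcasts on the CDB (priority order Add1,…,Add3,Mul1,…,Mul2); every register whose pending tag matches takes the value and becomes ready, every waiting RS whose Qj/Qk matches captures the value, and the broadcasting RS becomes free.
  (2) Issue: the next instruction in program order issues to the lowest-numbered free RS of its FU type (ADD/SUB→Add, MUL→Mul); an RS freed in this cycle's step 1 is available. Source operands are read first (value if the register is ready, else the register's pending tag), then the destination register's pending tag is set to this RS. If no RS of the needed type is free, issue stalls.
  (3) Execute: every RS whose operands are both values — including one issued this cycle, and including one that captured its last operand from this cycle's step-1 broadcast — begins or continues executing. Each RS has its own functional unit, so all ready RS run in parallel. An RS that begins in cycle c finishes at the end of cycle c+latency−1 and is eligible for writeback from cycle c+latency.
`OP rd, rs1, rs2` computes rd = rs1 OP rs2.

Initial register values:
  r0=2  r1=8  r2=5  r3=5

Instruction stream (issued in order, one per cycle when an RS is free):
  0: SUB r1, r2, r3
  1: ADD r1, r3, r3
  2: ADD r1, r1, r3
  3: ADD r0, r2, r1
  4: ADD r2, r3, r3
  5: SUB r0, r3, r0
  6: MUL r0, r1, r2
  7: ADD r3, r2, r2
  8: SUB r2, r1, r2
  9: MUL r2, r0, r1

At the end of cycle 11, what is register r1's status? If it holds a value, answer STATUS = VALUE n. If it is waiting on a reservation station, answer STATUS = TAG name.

STATUS = VALUE 15

cycle 1: issue SUB r1<-Add1 // r0:2,r1:Add1,r2:5,r3:5
cycle 2: issue ADD r1<-Add2 // r0:2,r1:Add2,r2:5,r3:5
cycle 3: CDB Add1=0; issue ADD r1<-Add1 // r0:2,r1:Add1,r2:5,r3:5
cycle 4: CDB Add2=10; issue ADD r0<-Add2 // r0:Add2,r1:Add1,r2:5,r3:5
cycle 5: issue ADD r2<-Add3 // r0:Add2,r1:Add1,r2:Add3,r3:5
cycle 6: CDB Add1=15; issue SUB r0<-Add1 // r0:Add1,r1:15,r2:Add3,r3:5
cycle 7: CDB Add3=10; issue MUL r0<-Mul1 // r0:Mul1,r1:15,r2:10,r3:5
cycle 8: CDB Add2=20; issue ADD r3<-Add2 // r0:Mul1,r1:15,r2:10,r3:Add2
cycle 9: issue SUB r2<-Add3 // r0:Mul1,r1:15,r2:Add3,r3:Add2
cycle 10: CDB Add1=-15; issue MUL r2<-Mul2 // r0:Mul1,r1:15,r2:Mul2,r3:Add2
cycle 11: CDB Add2=20 // r0:Mul1,r1:15,r2:Mul2,r3:20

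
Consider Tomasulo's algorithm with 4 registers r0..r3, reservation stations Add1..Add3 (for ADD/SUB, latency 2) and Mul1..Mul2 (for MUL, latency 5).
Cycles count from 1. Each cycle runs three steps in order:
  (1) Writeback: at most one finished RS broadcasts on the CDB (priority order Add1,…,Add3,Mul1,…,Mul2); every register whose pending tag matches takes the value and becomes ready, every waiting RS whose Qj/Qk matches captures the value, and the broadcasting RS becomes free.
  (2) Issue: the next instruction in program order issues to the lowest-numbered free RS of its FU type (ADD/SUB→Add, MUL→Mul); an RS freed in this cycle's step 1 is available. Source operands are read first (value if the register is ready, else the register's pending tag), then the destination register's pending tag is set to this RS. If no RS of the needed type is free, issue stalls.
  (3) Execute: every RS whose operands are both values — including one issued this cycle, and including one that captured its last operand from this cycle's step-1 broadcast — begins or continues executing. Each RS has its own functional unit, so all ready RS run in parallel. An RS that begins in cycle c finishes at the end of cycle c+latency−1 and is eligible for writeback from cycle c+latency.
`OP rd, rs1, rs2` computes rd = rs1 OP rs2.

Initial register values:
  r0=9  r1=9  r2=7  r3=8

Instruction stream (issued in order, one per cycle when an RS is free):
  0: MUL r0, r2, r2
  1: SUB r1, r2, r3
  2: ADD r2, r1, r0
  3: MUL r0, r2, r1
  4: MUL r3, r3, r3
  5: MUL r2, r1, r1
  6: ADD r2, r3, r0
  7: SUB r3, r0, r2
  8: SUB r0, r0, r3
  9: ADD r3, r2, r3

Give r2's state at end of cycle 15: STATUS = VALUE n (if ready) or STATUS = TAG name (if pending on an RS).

STATUS = VALUE 16

  c1: issue MUL r0<-Mul1  regs: r0:Mul1,r1:9,r2:7,r3:8
  c2: issue SUB r1<-Add1  regs: r0:Mul1,r1:Add1,r2:7,r3:8
  c3: issue ADD r2<-Add2  regs: r0:Mul1,r1:Add1,r2:Add2,r3:8
  c4: CDB Add1=-1; issue MUL r0<-Mul2  regs: r0:Mul2,r1:-1,r2:Add2,r3:8
  c5: stall  regs: r0:Mul2,r1:-1,r2:Add2,r3:8
  c6: CDB Mul1=49; issue MUL r3<-Mul1  regs: r0:Mul2,r1:-1,r2:Add2,r3:Mul1
  c7: stall  regs: r0:Mul2,r1:-1,r2:Add2,r3:Mul1
  c8: CDB Add2=48; stall  regs: r0:Mul2,r1:-1,r2:48,r3:Mul1
  c9: stall  regs: r0:Mul2,r1:-1,r2:48,r3:Mul1
  c10: stall  regs: r0:Mul2,r1:-1,r2:48,r3:Mul1
  c11: CDB Mul1=64; issue MUL r2<-Mul1  regs: r0:Mul2,r1:-1,r2:Mul1,r3:64
  c12: issue ADD r2<-Add1  regs: r0:Mul2,r1:-1,r2:Add1,r3:64
  c13: CDB Mul2=-48; issue SUB r3<-Add2  regs: r0:-48,r1:-1,r2:Add1,r3:Add2
  c14: issue SUB r0<-Add3  regs: r0:Add3,r1:-1,r2:Add1,r3:Add2
  c15: CDB Add1=16; issue ADD r3<-Add1  regs: r0:Add3,r1:-1,r2:16,r3:Add1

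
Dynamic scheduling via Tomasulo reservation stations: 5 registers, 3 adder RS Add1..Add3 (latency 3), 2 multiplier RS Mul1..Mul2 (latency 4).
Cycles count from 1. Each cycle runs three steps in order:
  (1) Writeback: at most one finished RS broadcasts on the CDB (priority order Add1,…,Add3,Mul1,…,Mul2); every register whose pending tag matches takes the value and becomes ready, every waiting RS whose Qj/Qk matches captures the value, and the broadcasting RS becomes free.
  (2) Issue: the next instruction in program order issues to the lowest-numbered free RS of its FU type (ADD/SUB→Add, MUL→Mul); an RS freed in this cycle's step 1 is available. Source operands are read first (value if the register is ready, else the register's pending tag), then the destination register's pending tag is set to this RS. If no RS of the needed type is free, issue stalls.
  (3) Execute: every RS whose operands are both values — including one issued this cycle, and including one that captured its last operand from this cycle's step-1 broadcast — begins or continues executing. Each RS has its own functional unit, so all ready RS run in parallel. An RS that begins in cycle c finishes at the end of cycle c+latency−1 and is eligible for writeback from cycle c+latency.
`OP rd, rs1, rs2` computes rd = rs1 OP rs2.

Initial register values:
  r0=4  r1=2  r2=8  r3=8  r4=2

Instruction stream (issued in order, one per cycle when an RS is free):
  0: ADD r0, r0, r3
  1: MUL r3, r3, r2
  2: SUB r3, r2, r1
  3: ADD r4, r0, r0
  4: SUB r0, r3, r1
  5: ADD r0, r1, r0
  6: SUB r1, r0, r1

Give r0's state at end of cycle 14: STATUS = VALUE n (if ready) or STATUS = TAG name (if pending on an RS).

STATUS = VALUE 6

  c1: issue ADD r0<-Add1  regs: r0:Add1,r1:2,r2:8,r3:8,r4:2
  c2: issue MUL r3<-Mul1  regs: r0:Add1,r1:2,r2:8,r3:Mul1,r4:2
  c3: issue SUB r3<-Add2  regs: r0:Add1,r1:2,r2:8,r3:Add2,r4:2
  c4: CDB Add1=12; issue ADD r4<-Add1  regs: r0:12,r1:2,r2:8,r3:Add2,r4:Add1
  c5: issue SUB r0<-Add3  regs: r0:Add3,r1:2,r2:8,r3:Add2,r4:Add1
  c6: CDB Add2=6; issue ADD r0<-Add2  regs: r0:Add2,r1:2,r2:8,r3:6,r4:Add1
  c7: CDB Add1=24; issue SUB r1<-Add1  regs: r0:Add2,r1:Add1,r2:8,r3:6,r4:24
  c8: CDB Mul1=64  regs: r0:Add2,r1:Add1,r2:8,r3:6,r4:24
  c9: CDB Add3=4  regs: r0:Add2,r1:Add1,r2:8,r3:6,r4:24
  c10: -  regs: r0:Add2,r1:Add1,r2:8,r3:6,r4:24
  c11: -  regs: r0:Add2,r1:Add1,r2:8,r3:6,r4:24
  c12: CDB Add2=6  regs: r0:6,r1:Add1,r2:8,r3:6,r4:24
  c13: -  regs: r0:6,r1:Add1,r2:8,r3:6,r4:24
  c14: -  regs: r0:6,r1:Add1,r2:8,r3:6,r4:24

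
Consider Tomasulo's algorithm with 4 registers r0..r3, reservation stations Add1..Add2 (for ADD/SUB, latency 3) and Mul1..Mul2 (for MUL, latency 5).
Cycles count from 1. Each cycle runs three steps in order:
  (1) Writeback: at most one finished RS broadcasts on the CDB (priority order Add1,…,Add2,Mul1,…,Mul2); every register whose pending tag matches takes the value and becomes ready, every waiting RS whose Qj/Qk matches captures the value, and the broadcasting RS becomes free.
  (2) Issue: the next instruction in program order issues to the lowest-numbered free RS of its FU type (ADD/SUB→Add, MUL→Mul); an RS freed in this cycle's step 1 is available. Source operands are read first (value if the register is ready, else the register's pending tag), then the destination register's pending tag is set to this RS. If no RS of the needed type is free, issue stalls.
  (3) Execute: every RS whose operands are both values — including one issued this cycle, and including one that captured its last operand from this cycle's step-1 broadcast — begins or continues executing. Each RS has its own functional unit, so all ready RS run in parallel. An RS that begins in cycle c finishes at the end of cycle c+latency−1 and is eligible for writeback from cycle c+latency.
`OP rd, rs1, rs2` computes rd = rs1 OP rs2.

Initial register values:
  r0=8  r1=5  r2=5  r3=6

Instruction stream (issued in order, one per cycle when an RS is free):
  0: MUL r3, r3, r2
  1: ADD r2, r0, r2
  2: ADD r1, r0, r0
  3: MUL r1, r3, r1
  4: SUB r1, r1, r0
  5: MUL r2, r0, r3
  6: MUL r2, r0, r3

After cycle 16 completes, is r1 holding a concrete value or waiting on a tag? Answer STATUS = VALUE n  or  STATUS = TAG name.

STATUS = VALUE 472

  c1: issue MUL r3<-Mul1  regs: r0:8,r1:5,r2:5,r3:Mul1
  c2: issue ADD r2<-Add1  regs: r0:8,r1:5,r2:Add1,r3:Mul1
  c3: issue ADD r1<-Add2  regs: r0:8,r1:Add2,r2:Add1,r3:Mul1
  c4: issue MUL r1<-Mul2  regs: r0:8,r1:Mul2,r2:Add1,r3:Mul1
  c5: CDB Add1=13; issue SUB r1<-Add1  regs: r0:8,r1:Add1,r2:13,r3:Mul1
  c6: CDB Add2=16; stall  regs: r0:8,r1:Add1,r2:13,r3:Mul1
  c7: CDB Mul1=30; issue MUL r2<-Mul1  regs: r0:8,r1:Add1,r2:Mul1,r3:30
  c8: stall  regs: r0:8,r1:Add1,r2:Mul1,r3:30
  c9: stall  regs: r0:8,r1:Add1,r2:Mul1,r3:30
  c10: stall  regs: r0:8,r1:Add1,r2:Mul1,r3:30
  c11: stall  regs: r0:8,r1:Add1,r2:Mul1,r3:30
  c12: CDB Mul1=240; issue MUL r2<-Mul1  regs: r0:8,r1:Add1,r2:Mul1,r3:30
  c13: CDB Mul2=480  regs: r0:8,r1:Add1,r2:Mul1,r3:30
  c14: -  regs: r0:8,r1:Add1,r2:Mul1,r3:30
  c15: -  regs: r0:8,r1:Add1,r2:Mul1,r3:30
  c16: CDB Add1=472  regs: r0:8,r1:472,r2:Mul1,r3:30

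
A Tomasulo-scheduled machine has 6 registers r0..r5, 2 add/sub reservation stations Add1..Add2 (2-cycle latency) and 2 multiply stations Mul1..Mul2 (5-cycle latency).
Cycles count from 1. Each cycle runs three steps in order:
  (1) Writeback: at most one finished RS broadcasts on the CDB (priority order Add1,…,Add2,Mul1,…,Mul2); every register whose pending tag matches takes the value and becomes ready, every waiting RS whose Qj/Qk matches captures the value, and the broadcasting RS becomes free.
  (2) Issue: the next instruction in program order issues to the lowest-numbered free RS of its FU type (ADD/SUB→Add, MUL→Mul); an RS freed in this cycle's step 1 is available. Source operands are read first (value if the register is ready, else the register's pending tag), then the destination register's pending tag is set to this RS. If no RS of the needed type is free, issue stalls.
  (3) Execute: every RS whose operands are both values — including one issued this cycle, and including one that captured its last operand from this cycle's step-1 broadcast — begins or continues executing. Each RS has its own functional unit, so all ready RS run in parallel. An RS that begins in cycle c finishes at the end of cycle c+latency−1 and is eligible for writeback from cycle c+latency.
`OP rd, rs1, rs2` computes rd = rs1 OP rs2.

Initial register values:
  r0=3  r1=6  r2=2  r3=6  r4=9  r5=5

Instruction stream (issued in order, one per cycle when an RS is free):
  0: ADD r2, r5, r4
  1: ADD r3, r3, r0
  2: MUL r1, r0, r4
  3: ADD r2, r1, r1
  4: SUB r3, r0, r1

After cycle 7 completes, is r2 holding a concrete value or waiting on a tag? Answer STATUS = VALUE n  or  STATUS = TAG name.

STATUS = TAG Add1

  c1: issue ADD r2<-Add1  regs: r0:3,r1:6,r2:Add1,r3:6,r4:9,r5:5
  c2: issue ADD r3<-Add2  regs: r0:3,r1:6,r2:Add1,r3:Add2,r4:9,r5:5
  c3: CDB Add1=14; issue MUL r1<-Mul1  regs: r0:3,r1:Mul1,r2:14,r3:Add2,r4:9,r5:5
  c4: CDB Add2=9; issue ADD r2<-Add1  regs: r0:3,r1:Mul1,r2:Add1,r3:9,r4:9,r5:5
  c5: issue SUB r3<-Add2  regs: r0:3,r1:Mul1,r2:Add1,r3:Add2,r4:9,r5:5
  c6: -  regs: r0:3,r1:Mul1,r2:Add1,r3:Add2,r4:9,r5:5
  c7: -  regs: r0:3,r1:Mul1,r2:Add1,r3:Add2,r4:9,r5:5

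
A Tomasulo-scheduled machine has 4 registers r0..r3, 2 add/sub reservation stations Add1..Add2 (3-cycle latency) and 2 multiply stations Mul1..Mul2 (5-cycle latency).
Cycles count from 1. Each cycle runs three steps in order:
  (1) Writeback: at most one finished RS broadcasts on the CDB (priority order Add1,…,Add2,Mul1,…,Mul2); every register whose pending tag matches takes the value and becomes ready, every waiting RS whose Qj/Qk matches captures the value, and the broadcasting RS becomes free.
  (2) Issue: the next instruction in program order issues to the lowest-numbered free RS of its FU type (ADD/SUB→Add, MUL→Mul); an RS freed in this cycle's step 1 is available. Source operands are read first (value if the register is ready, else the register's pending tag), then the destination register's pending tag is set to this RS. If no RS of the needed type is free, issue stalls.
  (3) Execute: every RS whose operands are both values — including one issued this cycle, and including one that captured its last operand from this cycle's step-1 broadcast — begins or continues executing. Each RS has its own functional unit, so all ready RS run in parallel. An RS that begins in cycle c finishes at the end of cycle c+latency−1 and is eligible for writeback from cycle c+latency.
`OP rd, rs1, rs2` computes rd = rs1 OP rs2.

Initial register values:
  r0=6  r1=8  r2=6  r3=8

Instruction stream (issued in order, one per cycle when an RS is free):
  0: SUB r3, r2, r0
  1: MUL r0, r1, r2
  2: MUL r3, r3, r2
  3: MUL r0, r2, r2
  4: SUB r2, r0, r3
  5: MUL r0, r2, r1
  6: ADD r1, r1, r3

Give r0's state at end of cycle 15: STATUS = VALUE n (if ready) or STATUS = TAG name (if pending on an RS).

STATUS = TAG Mul2

c1: issue SUB r3<-Add1 | r0:6,r1:8,r2:6,r3:Add1
c2: issue MUL r0<-Mul1 | r0:Mul1,r1:8,r2:6,r3:Add1
c3: issue MUL r3<-Mul2 | r0:Mul1,r1:8,r2:6,r3:Mul2
c4: CDB Add1=0; stall | r0:Mul1,r1:8,r2:6,r3:Mul2
c5: stall | r0:Mul1,r1:8,r2:6,r3:Mul2
c6: stall | r0:Mul1,r1:8,r2:6,r3:Mul2
c7: CDB Mul1=48; issue MUL r0<-Mul1 | r0:Mul1,r1:8,r2:6,r3:Mul2
c8: issue SUB r2<-Add1 | r0:Mul1,r1:8,r2:Add1,r3:Mul2
c9: CDB Mul2=0; issue MUL r0<-Mul2 | r0:Mul2,r1:8,r2:Add1,r3:0
c10: issue ADD r1<-Add2 | r0:Mul2,r1:Add2,r2:Add1,r3:0
c11: - | r0:Mul2,r1:Add2,r2:Add1,r3:0
c12: CDB Mul1=36 | r0:Mul2,r1:Add2,r2:Add1,r3:0
c13: CDB Add2=8 | r0:Mul2,r1:8,r2:Add1,r3:0
c14: - | r0:Mul2,r1:8,r2:Add1,r3:0
c15: CDB Add1=36 | r0:Mul2,r1:8,r2:36,r3:0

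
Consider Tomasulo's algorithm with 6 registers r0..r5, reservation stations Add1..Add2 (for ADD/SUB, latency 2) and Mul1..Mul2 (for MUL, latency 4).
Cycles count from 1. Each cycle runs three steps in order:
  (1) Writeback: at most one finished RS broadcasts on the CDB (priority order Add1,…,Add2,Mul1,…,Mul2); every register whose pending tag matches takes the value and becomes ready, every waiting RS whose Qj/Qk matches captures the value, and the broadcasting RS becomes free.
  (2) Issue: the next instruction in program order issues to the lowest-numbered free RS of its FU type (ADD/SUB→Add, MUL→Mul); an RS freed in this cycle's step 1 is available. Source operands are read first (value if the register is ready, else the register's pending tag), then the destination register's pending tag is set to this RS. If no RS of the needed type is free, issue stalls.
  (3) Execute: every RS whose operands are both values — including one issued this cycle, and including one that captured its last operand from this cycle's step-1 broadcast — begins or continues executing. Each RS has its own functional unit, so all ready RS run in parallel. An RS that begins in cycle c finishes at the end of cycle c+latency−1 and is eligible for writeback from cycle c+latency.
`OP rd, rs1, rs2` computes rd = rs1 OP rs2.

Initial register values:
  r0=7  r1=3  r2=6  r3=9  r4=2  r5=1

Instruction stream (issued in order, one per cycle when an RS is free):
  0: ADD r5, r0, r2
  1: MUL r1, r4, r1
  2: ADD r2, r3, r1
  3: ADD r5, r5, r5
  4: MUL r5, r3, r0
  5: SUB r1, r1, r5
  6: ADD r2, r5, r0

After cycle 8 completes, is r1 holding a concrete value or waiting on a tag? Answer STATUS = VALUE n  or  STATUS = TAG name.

c1: issue ADD r5<-Add1 | r0:7,r1:3,r2:6,r3:9,r4:2,r5:Add1
c2: issue MUL r1<-Mul1 | r0:7,r1:Mul1,r2:6,r3:9,r4:2,r5:Add1
c3: CDB Add1=13; issue ADD r2<-Add1 | r0:7,r1:Mul1,r2:Add1,r3:9,r4:2,r5:13
c4: issue ADD r5<-Add2 | r0:7,r1:Mul1,r2:Add1,r3:9,r4:2,r5:Add2
c5: issue MUL r5<-Mul2 | r0:7,r1:Mul1,r2:Add1,r3:9,r4:2,r5:Mul2
c6: CDB Add2=26; issue SUB r1<-Add2 | r0:7,r1:Add2,r2:Add1,r3:9,r4:2,r5:Mul2
c7: CDB Mul1=6; stall | r0:7,r1:Add2,r2:Add1,r3:9,r4:2,r5:Mul2
c8: stall | r0:7,r1:Add2,r2:Add1,r3:9,r4:2,r5:Mul2

STATUS = TAG Add2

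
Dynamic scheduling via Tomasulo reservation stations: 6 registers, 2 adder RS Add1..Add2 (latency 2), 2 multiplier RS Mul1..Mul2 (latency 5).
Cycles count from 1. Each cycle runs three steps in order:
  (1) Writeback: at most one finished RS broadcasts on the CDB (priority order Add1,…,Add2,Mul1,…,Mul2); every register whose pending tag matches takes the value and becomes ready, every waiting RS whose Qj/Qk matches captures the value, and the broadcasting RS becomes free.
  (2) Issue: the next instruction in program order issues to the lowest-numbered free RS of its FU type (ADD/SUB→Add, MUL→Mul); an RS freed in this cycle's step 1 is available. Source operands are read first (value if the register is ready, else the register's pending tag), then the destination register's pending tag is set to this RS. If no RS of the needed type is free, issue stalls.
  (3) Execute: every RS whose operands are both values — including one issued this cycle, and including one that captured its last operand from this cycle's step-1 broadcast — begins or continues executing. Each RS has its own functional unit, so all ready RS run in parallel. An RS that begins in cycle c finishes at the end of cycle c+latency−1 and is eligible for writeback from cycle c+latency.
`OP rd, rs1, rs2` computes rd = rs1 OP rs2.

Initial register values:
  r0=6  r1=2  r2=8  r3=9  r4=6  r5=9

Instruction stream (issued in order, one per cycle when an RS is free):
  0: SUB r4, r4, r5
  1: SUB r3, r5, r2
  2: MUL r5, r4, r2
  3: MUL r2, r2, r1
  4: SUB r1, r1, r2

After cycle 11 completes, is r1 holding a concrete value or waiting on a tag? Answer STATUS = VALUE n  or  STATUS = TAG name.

STATUS = VALUE -14

c1: issue SUB r4<-Add1 | r0:6,r1:2,r2:8,r3:9,r4:Add1,r5:9
c2: issue SUB r3<-Add2 | r0:6,r1:2,r2:8,r3:Add2,r4:Add1,r5:9
c3: CDB Add1=-3; issue MUL r5<-Mul1 | r0:6,r1:2,r2:8,r3:Add2,r4:-3,r5:Mul1
c4: CDB Add2=1; issue MUL r2<-Mul2 | r0:6,r1:2,r2:Mul2,r3:1,r4:-3,r5:Mul1
c5: issue SUB r1<-Add1 | r0:6,r1:Add1,r2:Mul2,r3:1,r4:-3,r5:Mul1
c6: - | r0:6,r1:Add1,r2:Mul2,r3:1,r4:-3,r5:Mul1
c7: - | r0:6,r1:Add1,r2:Mul2,r3:1,r4:-3,r5:Mul1
c8: CDB Mul1=-24 | r0:6,r1:Add1,r2:Mul2,r3:1,r4:-3,r5:-24
c9: CDB Mul2=16 | r0:6,r1:Add1,r2:16,r3:1,r4:-3,r5:-24
c10: - | r0:6,r1:Add1,r2:16,r3:1,r4:-3,r5:-24
c11: CDB Add1=-14 | r0:6,r1:-14,r2:16,r3:1,r4:-3,r5:-24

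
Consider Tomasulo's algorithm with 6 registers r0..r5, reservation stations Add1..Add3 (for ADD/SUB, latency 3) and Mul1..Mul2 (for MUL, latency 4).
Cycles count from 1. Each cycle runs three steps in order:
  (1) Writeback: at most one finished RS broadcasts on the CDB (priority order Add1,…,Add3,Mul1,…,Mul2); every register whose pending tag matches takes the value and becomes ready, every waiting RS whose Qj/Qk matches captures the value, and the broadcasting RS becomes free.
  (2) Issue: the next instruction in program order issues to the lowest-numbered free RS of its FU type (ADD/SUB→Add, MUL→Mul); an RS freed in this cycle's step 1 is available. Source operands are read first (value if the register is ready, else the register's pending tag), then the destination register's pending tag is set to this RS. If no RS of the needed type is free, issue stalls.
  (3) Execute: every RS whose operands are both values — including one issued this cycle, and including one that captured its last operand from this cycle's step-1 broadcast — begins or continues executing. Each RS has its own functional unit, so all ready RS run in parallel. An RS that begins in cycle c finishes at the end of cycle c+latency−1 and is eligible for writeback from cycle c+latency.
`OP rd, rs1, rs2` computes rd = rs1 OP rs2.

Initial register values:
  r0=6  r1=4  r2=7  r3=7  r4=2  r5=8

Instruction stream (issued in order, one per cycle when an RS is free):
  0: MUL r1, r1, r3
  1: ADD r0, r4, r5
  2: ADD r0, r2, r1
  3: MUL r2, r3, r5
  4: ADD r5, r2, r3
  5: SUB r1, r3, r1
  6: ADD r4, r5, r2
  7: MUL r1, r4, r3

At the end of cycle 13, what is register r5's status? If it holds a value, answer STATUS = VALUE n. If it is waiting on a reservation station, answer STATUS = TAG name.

  c1: issue MUL r1<-Mul1  regs: r0:6,r1:Mul1,r2:7,r3:7,r4:2,r5:8
  c2: issue ADD r0<-Add1  regs: r0:Add1,r1:Mul1,r2:7,r3:7,r4:2,r5:8
  c3: issue ADD r0<-Add2  regs: r0:Add2,r1:Mul1,r2:7,r3:7,r4:2,r5:8
  c4: issue MUL r2<-Mul2  regs: r0:Add2,r1:Mul1,r2:Mul2,r3:7,r4:2,r5:8
  c5: CDB Add1=10; issue ADD r5<-Add1  regs: r0:Add2,r1:Mul1,r2:Mul2,r3:7,r4:2,r5:Add1
  c6: CDB Mul1=28; issue SUB r1<-Add3  regs: r0:Add2,r1:Add3,r2:Mul2,r3:7,r4:2,r5:Add1
  c7: stall  regs: r0:Add2,r1:Add3,r2:Mul2,r3:7,r4:2,r5:Add1
  c8: CDB Mul2=56; stall  regs: r0:Add2,r1:Add3,r2:56,r3:7,r4:2,r5:Add1
  c9: CDB Add2=35; issue ADD r4<-Add2  regs: r0:35,r1:Add3,r2:56,r3:7,r4:Add2,r5:Add1
  c10: CDB Add3=-21; issue MUL r1<-Mul1  regs: r0:35,r1:Mul1,r2:56,r3:7,r4:Add2,r5:Add1
  c11: CDB Add1=63  regs: r0:35,r1:Mul1,r2:56,r3:7,r4:Add2,r5:63
  c12: -  regs: r0:35,r1:Mul1,r2:56,r3:7,r4:Add2,r5:63
  c13: -  regs: r0:35,r1:Mul1,r2:56,r3:7,r4:Add2,r5:63

STATUS = VALUE 63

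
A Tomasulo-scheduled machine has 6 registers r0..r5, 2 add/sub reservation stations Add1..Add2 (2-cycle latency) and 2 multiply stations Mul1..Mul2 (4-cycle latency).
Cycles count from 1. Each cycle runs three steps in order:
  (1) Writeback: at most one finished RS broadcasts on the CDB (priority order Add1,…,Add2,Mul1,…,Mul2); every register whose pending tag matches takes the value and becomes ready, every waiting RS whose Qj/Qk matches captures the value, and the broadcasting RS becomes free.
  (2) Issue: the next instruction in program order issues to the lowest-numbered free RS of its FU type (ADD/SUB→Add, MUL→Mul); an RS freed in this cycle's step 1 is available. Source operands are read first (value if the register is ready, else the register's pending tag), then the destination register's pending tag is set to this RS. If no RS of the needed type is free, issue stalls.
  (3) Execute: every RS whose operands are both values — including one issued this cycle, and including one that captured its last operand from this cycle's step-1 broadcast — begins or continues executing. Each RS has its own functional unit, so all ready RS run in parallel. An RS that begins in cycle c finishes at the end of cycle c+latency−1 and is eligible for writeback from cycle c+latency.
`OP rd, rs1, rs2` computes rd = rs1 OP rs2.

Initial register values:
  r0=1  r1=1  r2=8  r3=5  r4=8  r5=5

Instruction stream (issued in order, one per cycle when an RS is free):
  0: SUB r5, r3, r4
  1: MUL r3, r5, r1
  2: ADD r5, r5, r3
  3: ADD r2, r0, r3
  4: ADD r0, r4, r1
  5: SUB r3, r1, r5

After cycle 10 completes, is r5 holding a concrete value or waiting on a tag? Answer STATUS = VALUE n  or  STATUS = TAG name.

STATUS = VALUE -6

c1: issue SUB r5<-Add1 | r0:1,r1:1,r2:8,r3:5,r4:8,r5:Add1
c2: issue MUL r3<-Mul1 | r0:1,r1:1,r2:8,r3:Mul1,r4:8,r5:Add1
c3: CDB Add1=-3; issue ADD r5<-Add1 | r0:1,r1:1,r2:8,r3:Mul1,r4:8,r5:Add1
c4: issue ADD r2<-Add2 | r0:1,r1:1,r2:Add2,r3:Mul1,r4:8,r5:Add1
c5: stall | r0:1,r1:1,r2:Add2,r3:Mul1,r4:8,r5:Add1
c6: stall | r0:1,r1:1,r2:Add2,r3:Mul1,r4:8,r5:Add1
c7: CDB Mul1=-3; stall | r0:1,r1:1,r2:Add2,r3:-3,r4:8,r5:Add1
c8: stall | r0:1,r1:1,r2:Add2,r3:-3,r4:8,r5:Add1
c9: CDB Add1=-6; issue ADD r0<-Add1 | r0:Add1,r1:1,r2:Add2,r3:-3,r4:8,r5:-6
c10: CDB Add2=-2; issue SUB r3<-Add2 | r0:Add1,r1:1,r2:-2,r3:Add2,r4:8,r5:-6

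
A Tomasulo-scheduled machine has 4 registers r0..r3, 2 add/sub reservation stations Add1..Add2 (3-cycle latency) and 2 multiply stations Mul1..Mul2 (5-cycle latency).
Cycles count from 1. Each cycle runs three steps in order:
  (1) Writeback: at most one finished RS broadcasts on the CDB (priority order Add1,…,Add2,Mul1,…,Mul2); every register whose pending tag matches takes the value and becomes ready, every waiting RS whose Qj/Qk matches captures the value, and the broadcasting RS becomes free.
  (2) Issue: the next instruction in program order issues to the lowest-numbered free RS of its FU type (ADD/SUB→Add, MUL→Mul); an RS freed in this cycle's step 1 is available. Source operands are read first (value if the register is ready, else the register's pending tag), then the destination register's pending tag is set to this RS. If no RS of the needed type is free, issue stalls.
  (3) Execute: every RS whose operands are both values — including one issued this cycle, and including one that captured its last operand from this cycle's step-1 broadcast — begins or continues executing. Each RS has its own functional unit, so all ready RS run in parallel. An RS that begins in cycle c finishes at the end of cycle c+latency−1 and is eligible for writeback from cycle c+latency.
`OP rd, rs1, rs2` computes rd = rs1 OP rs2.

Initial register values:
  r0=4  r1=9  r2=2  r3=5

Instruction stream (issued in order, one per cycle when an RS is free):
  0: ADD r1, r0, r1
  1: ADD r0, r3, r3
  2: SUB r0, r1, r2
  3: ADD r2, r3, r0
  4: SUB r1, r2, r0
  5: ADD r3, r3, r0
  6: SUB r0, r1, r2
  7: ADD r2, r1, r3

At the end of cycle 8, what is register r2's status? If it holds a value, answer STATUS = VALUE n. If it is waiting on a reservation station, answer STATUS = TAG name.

STATUS = TAG Add2

c1: issue ADD r1<-Add1 | r0:4,r1:Add1,r2:2,r3:5
c2: issue ADD r0<-Add2 | r0:Add2,r1:Add1,r2:2,r3:5
c3: stall | r0:Add2,r1:Add1,r2:2,r3:5
c4: CDB Add1=13; issue SUB r0<-Add1 | r0:Add1,r1:13,r2:2,r3:5
c5: CDB Add2=10; issue ADD r2<-Add2 | r0:Add1,r1:13,r2:Add2,r3:5
c6: stall | r0:Add1,r1:13,r2:Add2,r3:5
c7: CDB Add1=11; issue SUB r1<-Add1 | r0:11,r1:Add1,r2:Add2,r3:5
c8: stall | r0:11,r1:Add1,r2:Add2,r3:5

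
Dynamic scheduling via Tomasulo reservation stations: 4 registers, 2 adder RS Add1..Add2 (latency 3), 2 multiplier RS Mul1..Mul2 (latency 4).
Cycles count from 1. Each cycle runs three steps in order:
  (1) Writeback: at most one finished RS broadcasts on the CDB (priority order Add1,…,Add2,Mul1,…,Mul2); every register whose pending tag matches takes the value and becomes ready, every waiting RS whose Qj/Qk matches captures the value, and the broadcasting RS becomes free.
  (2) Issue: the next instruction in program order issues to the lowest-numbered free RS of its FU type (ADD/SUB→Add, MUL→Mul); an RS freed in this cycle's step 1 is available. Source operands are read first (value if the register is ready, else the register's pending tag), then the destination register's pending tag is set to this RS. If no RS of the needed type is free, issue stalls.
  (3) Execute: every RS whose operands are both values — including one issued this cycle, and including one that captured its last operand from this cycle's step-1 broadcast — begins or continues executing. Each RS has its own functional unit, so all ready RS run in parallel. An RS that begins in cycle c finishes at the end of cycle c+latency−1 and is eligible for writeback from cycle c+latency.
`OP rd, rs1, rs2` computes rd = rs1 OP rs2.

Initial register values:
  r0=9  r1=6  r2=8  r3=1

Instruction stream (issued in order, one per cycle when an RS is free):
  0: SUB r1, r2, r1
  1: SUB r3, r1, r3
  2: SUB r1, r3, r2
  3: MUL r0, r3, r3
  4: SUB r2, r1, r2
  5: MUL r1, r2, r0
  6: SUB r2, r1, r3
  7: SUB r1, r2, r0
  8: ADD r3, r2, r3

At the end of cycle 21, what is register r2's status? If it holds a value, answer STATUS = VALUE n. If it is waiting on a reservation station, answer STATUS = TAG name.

STATUS = VALUE -16

  c1: issue SUB r1<-Add1  regs: r0:9,r1:Add1,r2:8,r3:1
  c2: issue SUB r3<-Add2  regs: r0:9,r1:Add1,r2:8,r3:Add2
  c3: stall  regs: r0:9,r1:Add1,r2:8,r3:Add2
  c4: CDB Add1=2; issue SUB r1<-Add1  regs: r0:9,r1:Add1,r2:8,r3:Add2
  c5: issue MUL r0<-Mul1  regs: r0:Mul1,r1:Add1,r2:8,r3:Add2
  c6: stall  regs: r0:Mul1,r1:Add1,r2:8,r3:Add2
  c7: CDB Add2=1; issue SUB r2<-Add2  regs: r0:Mul1,r1:Add1,r2:Add2,r3:1
  c8: issue MUL r1<-Mul2  regs: r0:Mul1,r1:Mul2,r2:Add2,r3:1
  c9: stall  regs: r0:Mul1,r1:Mul2,r2:Add2,r3:1
  c10: CDB Add1=-7; issue SUB r2<-Add1  regs: r0:Mul1,r1:Mul2,r2:Add1,r3:1
  c11: CDB Mul1=1; stall  regs: r0:1,r1:Mul2,r2:Add1,r3:1
  c12: stall  regs: r0:1,r1:Mul2,r2:Add1,r3:1
  c13: CDB Add2=-15; issue SUB r1<-Add2  regs: r0:1,r1:Add2,r2:Add1,r3:1
  c14: stall  regs: r0:1,r1:Add2,r2:Add1,r3:1
  c15: stall  regs: r0:1,r1:Add2,r2:Add1,r3:1
  c16: stall  regs: r0:1,r1:Add2,r2:Add1,r3:1
  c17: CDB Mul2=-15; stall  regs: r0:1,r1:Add2,r2:Add1,r3:1
  c18: stall  regs: r0:1,r1:Add2,r2:Add1,r3:1
  c19: stall  regs: r0:1,r1:Add2,r2:Add1,r3:1
  c20: CDB Add1=-16; issue ADD r3<-Add1  regs: r0:1,r1:Add2,r2:-16,r3:Add1
  c21: -  regs: r0:1,r1:Add2,r2:-16,r3:Add1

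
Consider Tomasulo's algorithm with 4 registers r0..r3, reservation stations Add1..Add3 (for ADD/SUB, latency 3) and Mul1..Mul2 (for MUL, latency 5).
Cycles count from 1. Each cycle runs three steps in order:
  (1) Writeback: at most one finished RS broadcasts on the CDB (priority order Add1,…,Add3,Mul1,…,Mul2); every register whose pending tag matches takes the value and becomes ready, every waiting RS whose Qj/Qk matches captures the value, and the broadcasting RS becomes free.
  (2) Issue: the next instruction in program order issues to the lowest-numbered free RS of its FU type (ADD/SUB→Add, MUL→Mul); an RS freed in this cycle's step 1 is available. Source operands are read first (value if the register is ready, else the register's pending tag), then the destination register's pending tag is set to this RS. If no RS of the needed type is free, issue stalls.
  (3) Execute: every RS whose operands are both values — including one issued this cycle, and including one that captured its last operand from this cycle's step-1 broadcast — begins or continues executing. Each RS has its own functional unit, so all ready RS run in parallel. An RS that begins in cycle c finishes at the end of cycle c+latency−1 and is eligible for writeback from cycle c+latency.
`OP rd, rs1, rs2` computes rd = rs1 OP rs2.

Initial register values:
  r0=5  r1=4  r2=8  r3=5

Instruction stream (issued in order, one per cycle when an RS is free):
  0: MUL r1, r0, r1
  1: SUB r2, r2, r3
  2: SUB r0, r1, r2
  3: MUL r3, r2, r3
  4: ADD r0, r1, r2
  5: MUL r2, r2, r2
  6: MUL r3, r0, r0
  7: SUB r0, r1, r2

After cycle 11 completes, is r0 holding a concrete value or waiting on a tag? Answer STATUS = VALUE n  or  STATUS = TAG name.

  c1: issue MUL r1<-Mul1  regs: r0:5,r1:Mul1,r2:8,r3:5
  c2: issue SUB r2<-Add1  regs: r0:5,r1:Mul1,r2:Add1,r3:5
  c3: issue SUB r0<-Add2  regs: r0:Add2,r1:Mul1,r2:Add1,r3:5
  c4: issue MUL r3<-Mul2  regs: r0:Add2,r1:Mul1,r2:Add1,r3:Mul2
  c5: CDB Add1=3; issue ADD r0<-Add1  regs: r0:Add1,r1:Mul1,r2:3,r3:Mul2
  c6: CDB Mul1=20; issue MUL r2<-Mul1  regs: r0:Add1,r1:20,r2:Mul1,r3:Mul2
  c7: stall  regs: r0:Add1,r1:20,r2:Mul1,r3:Mul2
  c8: stall  regs: r0:Add1,r1:20,r2:Mul1,r3:Mul2
  c9: CDB Add1=23; stall  regs: r0:23,r1:20,r2:Mul1,r3:Mul2
  c10: CDB Add2=17; stall  regs: r0:23,r1:20,r2:Mul1,r3:Mul2
  c11: CDB Mul1=9; issue MUL r3<-Mul1  regs: r0:23,r1:20,r2:9,r3:Mul1

STATUS = VALUE 23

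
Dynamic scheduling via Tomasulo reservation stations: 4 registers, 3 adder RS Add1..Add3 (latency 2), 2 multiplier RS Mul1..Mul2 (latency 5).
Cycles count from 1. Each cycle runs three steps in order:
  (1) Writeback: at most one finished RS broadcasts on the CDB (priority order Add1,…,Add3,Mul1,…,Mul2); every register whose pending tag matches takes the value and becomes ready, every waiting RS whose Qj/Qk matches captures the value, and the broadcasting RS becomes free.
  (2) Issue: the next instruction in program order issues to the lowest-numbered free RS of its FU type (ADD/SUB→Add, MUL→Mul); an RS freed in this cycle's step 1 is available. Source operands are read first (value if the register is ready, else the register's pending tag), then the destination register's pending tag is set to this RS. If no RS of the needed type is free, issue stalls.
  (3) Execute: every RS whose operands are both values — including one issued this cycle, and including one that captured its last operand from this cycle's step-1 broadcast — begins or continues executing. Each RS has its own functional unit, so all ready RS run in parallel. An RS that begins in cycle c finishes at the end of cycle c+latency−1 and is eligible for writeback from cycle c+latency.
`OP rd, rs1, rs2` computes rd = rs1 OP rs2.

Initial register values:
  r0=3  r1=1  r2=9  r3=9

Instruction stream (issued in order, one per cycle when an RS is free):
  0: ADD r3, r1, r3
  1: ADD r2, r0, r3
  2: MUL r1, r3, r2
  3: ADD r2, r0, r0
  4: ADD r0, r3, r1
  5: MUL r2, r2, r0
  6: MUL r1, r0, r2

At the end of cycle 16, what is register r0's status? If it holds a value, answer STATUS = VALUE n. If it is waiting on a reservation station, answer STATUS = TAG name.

cycle 1: issue ADD r3<-Add1 // r0:3,r1:1,r2:9,r3:Add1
cycle 2: issue ADD r2<-Add2 // r0:3,r1:1,r2:Add2,r3:Add1
cycle 3: CDB Add1=10; issue MUL r1<-Mul1 // r0:3,r1:Mul1,r2:Add2,r3:10
cycle 4: issue ADD r2<-Add1 // r0:3,r1:Mul1,r2:Add1,r3:10
cycle 5: CDB Add2=13; issue ADD r0<-Add2 // r0:Add2,r1:Mul1,r2:Add1,r3:10
cycle 6: CDB Add1=6; issue MUL r2<-Mul2 // r0:Add2,r1:Mul1,r2:Mul2,r3:10
cycle 7: stall // r0:Add2,r1:Mul1,r2:Mul2,r3:10
cycle 8: stall // r0:Add2,r1:Mul1,r2:Mul2,r3:10
cycle 9: stall // r0:Add2,r1:Mul1,r2:Mul2,r3:10
cycle 10: CDB Mul1=130; issue MUL r1<-Mul1 // r0:Add2,r1:Mul1,r2:Mul2,r3:10
cycle 11: - // r0:Add2,r1:Mul1,r2:Mul2,r3:10
cycle 12: CDB Add2=140 // r0:140,r1:Mul1,r2:Mul2,r3:10
cycle 13: - // r0:140,r1:Mul1,r2:Mul2,r3:10
cycle 14: - // r0:140,r1:Mul1,r2:Mul2,r3:10
cycle 15: - // r0:140,r1:Mul1,r2:Mul2,r3:10
cycle 16: - // r0:140,r1:Mul1,r2:Mul2,r3:10

STATUS = VALUE 140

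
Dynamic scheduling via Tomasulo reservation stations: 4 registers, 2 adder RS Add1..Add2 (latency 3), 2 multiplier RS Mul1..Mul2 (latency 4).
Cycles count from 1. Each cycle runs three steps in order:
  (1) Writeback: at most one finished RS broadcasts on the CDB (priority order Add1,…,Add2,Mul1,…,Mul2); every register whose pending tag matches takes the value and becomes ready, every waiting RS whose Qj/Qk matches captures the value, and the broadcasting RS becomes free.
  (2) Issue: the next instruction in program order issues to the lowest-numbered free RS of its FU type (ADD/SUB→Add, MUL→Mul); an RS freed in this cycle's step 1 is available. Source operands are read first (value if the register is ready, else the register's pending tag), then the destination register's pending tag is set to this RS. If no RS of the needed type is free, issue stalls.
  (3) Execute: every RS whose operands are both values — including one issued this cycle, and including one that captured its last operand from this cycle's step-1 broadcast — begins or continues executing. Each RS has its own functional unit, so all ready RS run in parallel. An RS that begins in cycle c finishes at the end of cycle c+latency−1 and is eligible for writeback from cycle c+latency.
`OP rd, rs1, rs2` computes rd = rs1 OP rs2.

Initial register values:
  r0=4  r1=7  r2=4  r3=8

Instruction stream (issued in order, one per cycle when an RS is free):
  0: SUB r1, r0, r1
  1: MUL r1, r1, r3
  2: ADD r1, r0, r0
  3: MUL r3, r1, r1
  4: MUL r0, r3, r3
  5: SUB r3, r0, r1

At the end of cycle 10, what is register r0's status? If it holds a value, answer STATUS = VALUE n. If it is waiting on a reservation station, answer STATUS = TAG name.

cycle 1: issue SUB r1<-Add1 // r0:4,r1:Add1,r2:4,r3:8
cycle 2: issue MUL r1<-Mul1 // r0:4,r1:Mul1,r2:4,r3:8
cycle 3: issue ADD r1<-Add2 // r0:4,r1:Add2,r2:4,r3:8
cycle 4: CDB Add1=-3; issue MUL r3<-Mul2 // r0:4,r1:Add2,r2:4,r3:Mul2
cycle 5: stall // r0:4,r1:Add2,r2:4,r3:Mul2
cycle 6: CDB Add2=8; stall // r0:4,r1:8,r2:4,r3:Mul2
cycle 7: stall // r0:4,r1:8,r2:4,r3:Mul2
cycle 8: CDB Mul1=-24; issue MUL r0<-Mul1 // r0:Mul1,r1:8,r2:4,r3:Mul2
cycle 9: issue SUB r3<-Add1 // r0:Mul1,r1:8,r2:4,r3:Add1
cycle 10: CDB Mul2=64 // r0:Mul1,r1:8,r2:4,r3:Add1

STATUS = TAG Mul1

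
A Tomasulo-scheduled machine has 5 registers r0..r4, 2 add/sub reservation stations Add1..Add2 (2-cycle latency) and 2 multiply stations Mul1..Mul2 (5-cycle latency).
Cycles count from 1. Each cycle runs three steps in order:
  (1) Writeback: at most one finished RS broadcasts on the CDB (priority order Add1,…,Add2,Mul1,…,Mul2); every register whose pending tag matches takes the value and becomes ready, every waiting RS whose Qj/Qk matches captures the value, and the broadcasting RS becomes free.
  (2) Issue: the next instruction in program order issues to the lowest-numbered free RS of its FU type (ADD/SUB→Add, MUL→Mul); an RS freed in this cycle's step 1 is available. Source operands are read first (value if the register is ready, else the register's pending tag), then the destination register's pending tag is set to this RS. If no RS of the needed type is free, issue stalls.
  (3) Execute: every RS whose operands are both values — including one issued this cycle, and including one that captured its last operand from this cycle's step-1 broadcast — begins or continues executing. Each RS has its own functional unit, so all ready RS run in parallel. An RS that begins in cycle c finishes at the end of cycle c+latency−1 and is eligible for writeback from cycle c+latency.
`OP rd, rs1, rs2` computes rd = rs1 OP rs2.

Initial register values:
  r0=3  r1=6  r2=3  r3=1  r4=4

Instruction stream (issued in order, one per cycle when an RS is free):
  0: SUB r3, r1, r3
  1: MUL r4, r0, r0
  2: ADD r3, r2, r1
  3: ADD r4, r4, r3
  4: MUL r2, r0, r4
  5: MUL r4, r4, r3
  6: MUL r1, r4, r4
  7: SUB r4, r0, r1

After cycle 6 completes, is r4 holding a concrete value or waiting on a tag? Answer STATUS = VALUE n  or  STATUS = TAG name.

STATUS = TAG Add2

c1: issue SUB r3<-Add1 | r0:3,r1:6,r2:3,r3:Add1,r4:4
c2: issue MUL r4<-Mul1 | r0:3,r1:6,r2:3,r3:Add1,r4:Mul1
c3: CDB Add1=5; issue ADD r3<-Add1 | r0:3,r1:6,r2:3,r3:Add1,r4:Mul1
c4: issue ADD r4<-Add2 | r0:3,r1:6,r2:3,r3:Add1,r4:Add2
c5: CDB Add1=9; issue MUL r2<-Mul2 | r0:3,r1:6,r2:Mul2,r3:9,r4:Add2
c6: stall | r0:3,r1:6,r2:Mul2,r3:9,r4:Add2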